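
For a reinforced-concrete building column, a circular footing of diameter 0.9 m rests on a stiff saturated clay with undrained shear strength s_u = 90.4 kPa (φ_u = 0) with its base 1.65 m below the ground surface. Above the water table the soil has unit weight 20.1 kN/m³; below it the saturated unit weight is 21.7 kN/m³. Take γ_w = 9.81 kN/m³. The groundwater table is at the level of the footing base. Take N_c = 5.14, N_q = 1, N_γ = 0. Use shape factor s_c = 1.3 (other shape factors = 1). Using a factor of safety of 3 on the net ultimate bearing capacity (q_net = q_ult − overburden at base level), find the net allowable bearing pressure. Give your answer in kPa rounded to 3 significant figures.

Overburden at base level: q = 20.1 × 1.65 = 33.165 kPa.
Cohesion term c·N_c·s_c = 90.4 × 5.14 × 1.3 = 604.05 kPa; surcharge term q·N_q = 33.165 × 1 = 33.165 kPa.
q_ult = 604.05 + 33.165 = 637.22 kPa.
q_net = 637.22 − 33.165 = 604.05 kPa.
q_all(net) = 604.05 / 3 = 201.35 kPa.

q_all(net) ≈ 201 kPa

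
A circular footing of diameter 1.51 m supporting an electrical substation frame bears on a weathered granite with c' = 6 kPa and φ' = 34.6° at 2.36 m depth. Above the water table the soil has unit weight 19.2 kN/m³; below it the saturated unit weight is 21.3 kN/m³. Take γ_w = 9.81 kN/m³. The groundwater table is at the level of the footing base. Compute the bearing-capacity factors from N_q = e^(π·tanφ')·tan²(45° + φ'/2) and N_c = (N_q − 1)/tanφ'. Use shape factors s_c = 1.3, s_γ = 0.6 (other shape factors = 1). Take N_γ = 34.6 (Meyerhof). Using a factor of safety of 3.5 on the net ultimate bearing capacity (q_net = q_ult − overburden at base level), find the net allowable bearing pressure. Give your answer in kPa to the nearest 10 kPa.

q_all(net) ≈ 550 kPa

N_q = e^(π·tan34.6°)·tan²(62.3°) = 31.69; N_c = (N_q − 1)/tanφ' = 44.48.
Effective surcharge at the founding depth q = γ·D_f = 19.2 × 2.36 = 45.312 kPa.
The water table coincides with the base, so in the self-weight term γ → γ' = 11.49 kN/m³.
q_ult = c·N_c·s_c + q·N_q + 0.5·γ·B·N_γ·s_γ
     = 6 × 44.483 × 1.3 + 45.312 × 31.687 + 0.5 × 11.49 × 1.51 × 34.6 × 0.6
     = 346.97 + 1435.8 + 180.09 = 1962.9 kPa.
q_net = 1962.9 − 45.312 = 1917.6 kPa.
q_all(net) = 1917.6 / 3.5 = 547.87 kPa.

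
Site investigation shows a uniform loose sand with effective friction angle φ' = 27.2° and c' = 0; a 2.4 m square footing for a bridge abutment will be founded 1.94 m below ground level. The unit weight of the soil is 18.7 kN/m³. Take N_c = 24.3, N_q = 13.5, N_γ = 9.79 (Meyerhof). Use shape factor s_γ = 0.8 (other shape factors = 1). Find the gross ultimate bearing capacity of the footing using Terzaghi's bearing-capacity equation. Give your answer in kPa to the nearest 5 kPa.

Overburden at base level: q = 18.7 × 1.94 = 36.278 kPa.
Surcharge term q·N_q = 36.278 × 13.5 = 489.75 kPa; self-weight term 0.5·γ·B·N_γ·s_γ = 0.5 × 18.7 × 2.4 × 9.79 × 0.8 = 175.75 kPa.
q_ult = 489.75 + 175.75 = 665.5 kPa.

q_ult ≈ 665 kPa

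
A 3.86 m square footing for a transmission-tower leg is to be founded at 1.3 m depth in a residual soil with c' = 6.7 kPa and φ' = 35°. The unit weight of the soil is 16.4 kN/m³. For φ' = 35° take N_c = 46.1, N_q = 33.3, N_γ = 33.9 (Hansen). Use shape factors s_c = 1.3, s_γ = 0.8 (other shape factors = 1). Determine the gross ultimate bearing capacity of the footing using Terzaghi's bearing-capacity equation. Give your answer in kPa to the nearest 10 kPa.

Overburden at base level: q = 16.4 × 1.3 = 21.32 kPa.
Cohesion term c·N_c·s_c = 6.7 × 46.1 × 1.3 = 401.53 kPa; surcharge term q·N_q = 21.32 × 33.3 = 709.96 kPa; self-weight term 0.5·γ·B·N_γ·s_γ = 0.5 × 16.4 × 3.86 × 33.9 × 0.8 = 858.4 kPa.
q_ult = 401.53 + 709.96 + 858.4 = 1969.9 kPa.

q_ult ≈ 1970 kPa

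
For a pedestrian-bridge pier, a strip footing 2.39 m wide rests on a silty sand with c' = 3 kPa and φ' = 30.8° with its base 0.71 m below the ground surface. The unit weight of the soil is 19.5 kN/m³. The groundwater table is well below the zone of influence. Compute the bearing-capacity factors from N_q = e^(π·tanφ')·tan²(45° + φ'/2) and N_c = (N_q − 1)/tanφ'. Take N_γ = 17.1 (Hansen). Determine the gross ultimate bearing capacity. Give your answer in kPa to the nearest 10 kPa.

tan30.8° = 0.5961, so N_q = e^(π×0.5961)·tan²(60.4°) = 6.506 × 3.099 = 20.16.
N_c = (20.16 − 1)/tan30.8° = 32.14.
Effective surcharge at the founding depth q = γ·D_f = 19.5 × 0.71 = 13.845 kPa.
q_ult = c·N_c + q·N_q + 0.5·γ·B·N_γ
     = 3 × 32.143 + 13.845 × 20.161 + 0.5 × 19.5 × 2.39 × 17.1
     = 96.429 + 279.13 + 398.47 = 774.03 kPa.

q_ult ≈ 770 kPa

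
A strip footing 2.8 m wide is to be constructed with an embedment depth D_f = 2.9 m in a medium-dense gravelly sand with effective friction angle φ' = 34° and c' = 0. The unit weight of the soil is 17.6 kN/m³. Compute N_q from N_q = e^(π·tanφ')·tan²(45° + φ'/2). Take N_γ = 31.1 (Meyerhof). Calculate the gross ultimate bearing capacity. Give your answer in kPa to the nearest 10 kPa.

q_ult ≈ 2270 kPa

tan34° = 0.6745, so N_q = e^(π×0.6745)·tan²(62°) = 8.323 × 3.537 = 29.44.
Effective surcharge at the founding depth q = γ·D_f = 17.6 × 2.9 = 51.04 kPa.
q_ult = q·N_q + 0.5·γ·B·N_γ
     = 51.04 × 29.44 + 0.5 × 17.6 × 2.8 × 31.1
     = 1502.6 + 766.3 = 2268.9 kPa.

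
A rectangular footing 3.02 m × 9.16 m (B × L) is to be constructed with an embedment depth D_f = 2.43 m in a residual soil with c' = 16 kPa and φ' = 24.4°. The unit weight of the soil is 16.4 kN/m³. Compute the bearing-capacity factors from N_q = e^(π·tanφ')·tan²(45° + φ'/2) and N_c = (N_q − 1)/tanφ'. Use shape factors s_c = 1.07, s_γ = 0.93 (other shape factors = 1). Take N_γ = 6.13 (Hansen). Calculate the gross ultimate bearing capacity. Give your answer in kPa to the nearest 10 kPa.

tan24.4° = 0.4536, so N_q = e^(π×0.4536)·tan²(57.2°) = 4.158 × 2.408 = 10.01.
N_c = (10.01 − 1)/tan24.4° = 19.87.
q = γ·D_f = 16.4 × 2.43 = 39.852 kPa.
c·N_c·s_c = 16 × 19.867 × 1.07 = 340.12 kPa
q·N_q = 39.852 × 10.012 = 399 kPa
0.5·γ·B·N_γ·s_γ = 0.5 × 16.4 × 3.02 × 6.13 × 0.93 = 141.18 kPa
q_ult = 340.12 + 399 + 141.18 = 880.3 kPa.

q_ult ≈ 880 kPa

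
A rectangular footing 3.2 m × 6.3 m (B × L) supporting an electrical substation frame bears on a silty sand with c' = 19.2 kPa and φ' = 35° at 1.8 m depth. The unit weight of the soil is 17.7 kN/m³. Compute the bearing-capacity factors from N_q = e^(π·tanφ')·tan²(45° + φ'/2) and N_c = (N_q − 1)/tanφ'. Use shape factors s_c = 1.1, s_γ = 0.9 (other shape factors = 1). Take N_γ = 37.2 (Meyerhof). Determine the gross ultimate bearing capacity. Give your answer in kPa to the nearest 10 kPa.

q_ult ≈ 2980 kPa

tan35° = 0.7002, so N_q = e^(π×0.7002)·tan²(62.5°) = 9.023 × 3.69 = 33.3.
N_c = (33.3 − 1)/tan35° = 46.12.
q = γ·D_f = 17.7 × 1.8 = 31.86 kPa.
c·N_c·s_c = 19.2 × 46.124 × 1.1 = 974.13 kPa
q·N_q = 31.86 × 33.296 = 1060.8 kPa
0.5·γ·B·N_γ·s_γ = 0.5 × 17.7 × 3.2 × 37.2 × 0.9 = 948.15 kPa
q_ult = 974.13 + 1060.8 + 948.15 = 2983.1 kPa.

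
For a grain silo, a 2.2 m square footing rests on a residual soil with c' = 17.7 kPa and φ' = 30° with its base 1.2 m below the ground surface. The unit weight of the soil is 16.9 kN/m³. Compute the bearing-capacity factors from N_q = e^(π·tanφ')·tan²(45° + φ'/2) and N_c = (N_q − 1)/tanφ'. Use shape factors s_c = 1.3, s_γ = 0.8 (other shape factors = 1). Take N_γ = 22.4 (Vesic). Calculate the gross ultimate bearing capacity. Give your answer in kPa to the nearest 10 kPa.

tan30° = 0.5774, so N_q = e^(π×0.5774)·tan²(60°) = 6.134 × 3.0 = 18.4.
N_c = (18.4 − 1)/tan30° = 30.14.
Effective surcharge at the founding depth q = γ·D_f = 16.9 × 1.2 = 20.28 kPa.
q_ult = c·N_c·s_c + q·N_q + 0.5·γ·B·N_γ·s_γ
     = 17.7 × 30.14 × 1.3 + 20.28 × 18.401 + 0.5 × 16.9 × 2.2 × 22.4 × 0.8
     = 693.51 + 373.17 + 333.13 = 1399.8 kPa.

q_ult ≈ 1400 kPa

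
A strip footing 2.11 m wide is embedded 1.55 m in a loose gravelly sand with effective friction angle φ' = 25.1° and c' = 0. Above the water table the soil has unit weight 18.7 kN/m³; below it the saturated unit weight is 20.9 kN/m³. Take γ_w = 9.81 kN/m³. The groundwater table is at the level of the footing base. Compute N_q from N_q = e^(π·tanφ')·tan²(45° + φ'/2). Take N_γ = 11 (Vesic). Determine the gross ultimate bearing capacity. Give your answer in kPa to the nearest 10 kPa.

q_ult ≈ 440 kPa

tan25.1° = 0.4684, so N_q = e^(π×0.4684)·tan²(57.55°) = 4.356 × 2.473 = 10.78.
Overburden at base level: q = 18.7 × 1.55 = 28.985 kPa.
Below the base the soil is submerged, so the ½γBN_γ term uses γ' = 20.9 − 9.81 = 11.09 kN/m³.
Surcharge term q·N_q = 28.985 × 10.775 = 312.31 kPa; self-weight term 0.5·γ·B·N_γ = 0.5 × 11.09 × 2.11 × 11 = 128.7 kPa.
q_ult = 312.31 + 128.7 = 441.01 kPa.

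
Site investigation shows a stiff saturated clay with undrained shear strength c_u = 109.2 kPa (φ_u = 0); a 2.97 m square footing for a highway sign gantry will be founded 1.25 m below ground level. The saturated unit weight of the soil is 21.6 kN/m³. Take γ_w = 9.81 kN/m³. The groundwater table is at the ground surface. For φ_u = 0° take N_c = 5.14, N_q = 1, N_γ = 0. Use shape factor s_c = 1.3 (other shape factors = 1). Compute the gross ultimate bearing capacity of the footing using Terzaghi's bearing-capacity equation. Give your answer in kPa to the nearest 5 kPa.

q_ult ≈ 745 kPa

With the water table at the surface the whole profile is submerged: γ' = 21.6 − 9.81 = 11.79 kN/m³, so q = γ'·D_f = 14.738 kPa.
q_ult = c·N_c·s_c + q·N_q
     = 109.2 × 5.14 × 1.3 + 14.738 × 1
     = 729.67 + 14.738 = 744.41 kPa.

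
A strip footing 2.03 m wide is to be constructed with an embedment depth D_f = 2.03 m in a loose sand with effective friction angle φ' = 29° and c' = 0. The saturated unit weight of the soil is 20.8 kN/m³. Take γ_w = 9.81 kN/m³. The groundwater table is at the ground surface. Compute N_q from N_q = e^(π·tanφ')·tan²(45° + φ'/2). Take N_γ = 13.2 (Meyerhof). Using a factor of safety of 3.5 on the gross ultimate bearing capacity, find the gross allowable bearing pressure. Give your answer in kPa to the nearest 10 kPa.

q_all ≈ 150 kPa

N_q = e^(π·tan29°)·tan²(59.5°) = 16.44.
With the water table at the surface the whole profile is submerged: γ' = 20.8 − 9.81 = 10.99 kN/m³, so q = γ'·D_f = 22.31 kPa; the same γ' applies in the ½γBN_γ term.
q_ult = q·N_q + 0.5·γ·B·N_γ
     = 22.31 × 16.443 + 0.5 × 10.99 × 2.03 × 13.2
     = 366.85 + 147.24 = 514.09 kPa.
q_all = 514.09 / 3.5 = 146.88 kPa.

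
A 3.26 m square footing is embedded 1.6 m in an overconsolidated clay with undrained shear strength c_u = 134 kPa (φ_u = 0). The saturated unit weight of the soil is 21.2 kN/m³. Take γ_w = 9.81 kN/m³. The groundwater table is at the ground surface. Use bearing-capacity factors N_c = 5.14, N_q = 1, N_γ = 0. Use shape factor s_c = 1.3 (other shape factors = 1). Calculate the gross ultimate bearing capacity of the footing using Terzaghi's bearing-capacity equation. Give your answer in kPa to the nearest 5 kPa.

Water table at ground surface, so effective unit weight γ' = 21.2 − 9.81 = 11.39 kN/m³ is used throughout; overburden q = 11.39 × 1.6 = 18.224 kPa.
Cohesion term c·N_c·s_c = 134 × 5.14 × 1.3 = 895.39 kPa; surcharge term q·N_q = 18.224 × 1 = 18.224 kPa.
q_ult = 895.39 + 18.224 = 913.61 kPa.

q_ult ≈ 915 kPa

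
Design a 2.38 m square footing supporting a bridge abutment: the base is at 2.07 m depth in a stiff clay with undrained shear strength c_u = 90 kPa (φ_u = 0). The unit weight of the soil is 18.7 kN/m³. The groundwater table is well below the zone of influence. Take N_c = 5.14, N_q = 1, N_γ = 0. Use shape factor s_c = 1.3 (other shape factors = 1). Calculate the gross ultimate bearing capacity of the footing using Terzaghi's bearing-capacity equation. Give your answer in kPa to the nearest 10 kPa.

Overburden at base level: q = 18.7 × 2.07 = 38.709 kPa.
Cohesion term c·N_c·s_c = 90 × 5.14 × 1.3 = 601.38 kPa; surcharge term q·N_q = 38.709 × 1 = 38.709 kPa.
q_ult = 601.38 + 38.709 = 640.09 kPa.

q_ult ≈ 640 kPa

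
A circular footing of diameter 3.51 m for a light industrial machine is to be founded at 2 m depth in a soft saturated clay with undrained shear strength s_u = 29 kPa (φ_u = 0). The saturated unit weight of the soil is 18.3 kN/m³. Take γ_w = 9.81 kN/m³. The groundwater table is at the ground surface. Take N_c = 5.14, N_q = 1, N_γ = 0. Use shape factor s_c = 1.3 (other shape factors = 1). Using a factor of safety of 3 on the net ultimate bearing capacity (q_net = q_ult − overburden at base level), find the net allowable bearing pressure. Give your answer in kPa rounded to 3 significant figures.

With the water table at the surface the whole profile is submerged: γ' = 18.3 − 9.81 = 8.49 kN/m³, so q = γ'·D_f = 16.98 kPa.
q_ult = c·N_c·s_c + q·N_q
     = 29 × 5.14 × 1.3 + 16.98 × 1
     = 193.78 + 16.98 = 210.76 kPa.
q_net = 210.76 − 16.98 = 193.78 kPa.
q_all(net) = 193.78 / 3 = 64.593 kPa.

q_all(net) ≈ 64.6 kPa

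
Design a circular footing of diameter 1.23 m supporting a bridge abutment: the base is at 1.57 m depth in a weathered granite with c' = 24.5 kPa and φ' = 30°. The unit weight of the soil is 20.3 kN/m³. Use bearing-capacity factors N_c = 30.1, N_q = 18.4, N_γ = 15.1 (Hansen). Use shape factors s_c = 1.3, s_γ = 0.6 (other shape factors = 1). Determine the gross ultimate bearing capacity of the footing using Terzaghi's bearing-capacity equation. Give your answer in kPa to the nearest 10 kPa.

q = γ·D_f = 20.3 × 1.57 = 31.871 kPa.
c·N_c·s_c = 24.5 × 30.1 × 1.3 = 958.69 kPa
q·N_q = 31.871 × 18.4 = 586.43 kPa
0.5·γ·B·N_γ·s_γ = 0.5 × 20.3 × 1.23 × 15.1 × 0.6 = 113.11 kPa
q_ult = 958.69 + 586.43 + 113.11 = 1658.2 kPa.

q_ult ≈ 1660 kPa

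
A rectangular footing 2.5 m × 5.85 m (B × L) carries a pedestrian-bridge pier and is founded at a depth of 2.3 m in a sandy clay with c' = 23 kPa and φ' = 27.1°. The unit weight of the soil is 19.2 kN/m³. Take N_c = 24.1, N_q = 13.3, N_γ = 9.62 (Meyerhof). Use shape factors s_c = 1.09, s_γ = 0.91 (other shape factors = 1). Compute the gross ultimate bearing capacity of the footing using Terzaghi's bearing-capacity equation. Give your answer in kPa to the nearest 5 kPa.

q = γ·D_f = 19.2 × 2.3 = 44.16 kPa.
c·N_c·s_c = 23 × 24.1 × 1.09 = 604.19 kPa
q·N_q = 44.16 × 13.3 = 587.33 kPa
0.5·γ·B·N_γ·s_γ = 0.5 × 19.2 × 2.5 × 9.62 × 0.91 = 210.1 kPa
q_ult = 604.19 + 587.33 + 210.1 = 1401.6 kPa.

q_ult ≈ 1400 kPa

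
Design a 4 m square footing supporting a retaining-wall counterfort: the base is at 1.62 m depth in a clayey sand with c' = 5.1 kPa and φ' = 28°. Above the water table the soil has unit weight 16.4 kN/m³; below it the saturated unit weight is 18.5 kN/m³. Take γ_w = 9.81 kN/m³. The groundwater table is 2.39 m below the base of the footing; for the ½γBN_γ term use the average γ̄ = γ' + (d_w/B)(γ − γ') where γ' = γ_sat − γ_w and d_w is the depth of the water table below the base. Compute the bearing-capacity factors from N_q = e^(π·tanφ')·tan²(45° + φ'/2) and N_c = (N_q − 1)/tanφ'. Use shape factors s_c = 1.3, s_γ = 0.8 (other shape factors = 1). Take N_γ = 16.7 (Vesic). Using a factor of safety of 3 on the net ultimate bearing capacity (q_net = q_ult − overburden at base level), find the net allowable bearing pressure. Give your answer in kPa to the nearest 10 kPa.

N_q = e^(π·tan28°)·tan²(59°) = 14.72; N_c = (N_q − 1)/tanφ' = 25.8.
Overburden at base level: q = 16.4 × 1.62 = 26.568 kPa.
The water table is 2.39 m below the base (< B = 4 m), so the ½γBN_γ term uses γ̄ = γ' + (d_w/B)(γ − γ') = 8.69 + (2.39/4)(16.4 − 8.69) = 13.297 kN/m³.
Cohesion term c·N_c·s_c = 5.1 × 25.803 × 1.3 = 171.08 kPa; surcharge term q·N_q = 26.568 × 14.72 = 391.08 kPa; self-weight term 0.5·γ·B·N_γ·s_γ = 0.5 × 13.297 × 4 × 16.7 × 0.8 = 355.29 kPa.
q_ult = 171.08 + 391.08 + 355.29 = 917.44 kPa.
q_net = 917.44 − 26.568 = 890.87 kPa.
q_all(net) = 890.87 / 3 = 296.96 kPa.

q_all(net) ≈ 300 kPa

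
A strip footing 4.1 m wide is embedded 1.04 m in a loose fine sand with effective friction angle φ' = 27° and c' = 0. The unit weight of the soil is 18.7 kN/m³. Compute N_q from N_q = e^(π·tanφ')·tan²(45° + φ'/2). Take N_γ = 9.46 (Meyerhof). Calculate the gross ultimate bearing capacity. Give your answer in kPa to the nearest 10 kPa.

q_ult ≈ 620 kPa

tan27° = 0.5095, so N_q = e^(π×0.5095)·tan²(58.5°) = 4.957 × 2.663 = 13.2.
Overburden at base level: q = 18.7 × 1.04 = 19.448 kPa.
Surcharge term q·N_q = 19.448 × 13.199 = 256.7 kPa; self-weight term 0.5·γ·B·N_γ = 0.5 × 18.7 × 4.1 × 9.46 = 362.65 kPa.
q_ult = 256.7 + 362.65 = 619.35 kPa.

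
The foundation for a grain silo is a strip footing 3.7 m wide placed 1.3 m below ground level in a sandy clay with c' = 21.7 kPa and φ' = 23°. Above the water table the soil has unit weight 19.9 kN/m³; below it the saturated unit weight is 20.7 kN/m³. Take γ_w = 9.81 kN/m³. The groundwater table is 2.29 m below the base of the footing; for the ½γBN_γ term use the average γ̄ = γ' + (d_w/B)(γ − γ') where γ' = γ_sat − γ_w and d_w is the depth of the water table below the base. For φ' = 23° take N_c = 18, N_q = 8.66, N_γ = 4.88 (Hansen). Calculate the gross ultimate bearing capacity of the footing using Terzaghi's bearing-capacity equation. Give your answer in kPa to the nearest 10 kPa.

q_ult ≈ 760 kPa

Effective surcharge at the founding depth q = γ·D_f = 19.9 × 1.3 = 25.87 kPa.
With d_w = 2.29 m < B, γ̄ = 10.89 + (2.29/3.7) × (19.9 − 10.89) = 16.466 kN/m³.
q_ult = c·N_c + q·N_q + 0.5·γ·B·N_γ
     = 21.7 × 18 + 25.87 × 8.66 + 0.5 × 16.466 × 3.7 × 4.88
     = 390.6 + 224.03 + 148.66 = 763.29 kPa.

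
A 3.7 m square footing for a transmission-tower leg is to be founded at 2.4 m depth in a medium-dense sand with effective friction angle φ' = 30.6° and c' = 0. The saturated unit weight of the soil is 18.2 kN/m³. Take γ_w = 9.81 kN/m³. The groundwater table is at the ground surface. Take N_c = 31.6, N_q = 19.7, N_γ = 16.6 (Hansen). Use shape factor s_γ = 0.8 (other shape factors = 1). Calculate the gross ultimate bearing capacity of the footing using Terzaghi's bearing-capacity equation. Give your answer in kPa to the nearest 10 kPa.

q_ult ≈ 600 kPa

With the water table at the surface the whole profile is submerged: γ' = 18.2 − 9.81 = 8.39 kN/m³, so q = γ'·D_f = 20.136 kPa; the same γ' applies in the ½γBN_γ term.
q_ult = q·N_q + 0.5·γ·B·N_γ·s_γ
     = 20.136 × 19.7 + 0.5 × 8.39 × 3.7 × 16.6 × 0.8
     = 396.68 + 206.13 = 602.8 kPa.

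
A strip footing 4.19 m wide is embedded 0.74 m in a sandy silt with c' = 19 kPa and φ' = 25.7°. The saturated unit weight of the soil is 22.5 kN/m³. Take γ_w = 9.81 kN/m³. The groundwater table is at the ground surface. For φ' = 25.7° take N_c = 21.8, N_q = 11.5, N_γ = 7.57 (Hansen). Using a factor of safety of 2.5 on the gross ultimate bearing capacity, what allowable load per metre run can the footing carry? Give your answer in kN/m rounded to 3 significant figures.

Water table at ground surface, so effective unit weight γ' = 22.5 − 9.81 = 12.69 kN/m³ is used throughout; overburden q = 12.69 × 0.74 = 9.3906 kPa; the same γ' applies in the ½γBN_γ term.
Cohesion term c·N_c = 19 × 21.8 = 414.2 kPa; surcharge term q·N_q = 9.3906 × 11.5 = 107.99 kPa; self-weight term 0.5·γ·B·N_γ = 0.5 × 12.69 × 4.19 × 7.57 = 201.25 kPa.
q_ult = 414.2 + 107.99 + 201.25 = 723.44 kPa.
Gross allowable pressure q_all = 723.44 / 2.5 = 289.38 kPa.
Allowable wall load = q_all × B = 289.38 × 4.19 = 1212.5 kN per metre run.

≈ 1210 kN/m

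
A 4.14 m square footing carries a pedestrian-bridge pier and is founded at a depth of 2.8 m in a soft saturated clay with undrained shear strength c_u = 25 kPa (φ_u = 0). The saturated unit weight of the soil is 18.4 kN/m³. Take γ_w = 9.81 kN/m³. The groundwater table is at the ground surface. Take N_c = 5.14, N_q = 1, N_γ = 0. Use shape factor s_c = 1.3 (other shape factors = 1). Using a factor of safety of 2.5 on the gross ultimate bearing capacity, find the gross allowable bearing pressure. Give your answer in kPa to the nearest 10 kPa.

With the water table at the surface the whole profile is submerged: γ' = 18.4 − 9.81 = 8.59 kN/m³, so q = γ'·D_f = 24.052 kPa.
q_ult = c·N_c·s_c + q·N_q
     = 25 × 5.14 × 1.3 + 24.052 × 1
     = 167.05 + 24.052 = 191.1 kPa.
q_all = 191.1 / 2.5 = 76.441 kPa.

q_all ≈ 80 kPa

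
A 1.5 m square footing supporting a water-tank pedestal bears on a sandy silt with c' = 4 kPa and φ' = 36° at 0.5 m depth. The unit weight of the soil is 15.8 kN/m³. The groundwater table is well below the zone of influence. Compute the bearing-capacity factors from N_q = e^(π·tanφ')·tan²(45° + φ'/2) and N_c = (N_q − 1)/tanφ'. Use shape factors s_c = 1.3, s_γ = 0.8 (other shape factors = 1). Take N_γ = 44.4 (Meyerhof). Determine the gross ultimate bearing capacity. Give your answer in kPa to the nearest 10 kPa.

tan36° = 0.7265, so N_q = e^(π×0.7265)·tan²(63°) = 9.801 × 3.852 = 37.75.
N_c = (37.75 − 1)/tan36° = 50.59.
Effective surcharge at the founding depth q = γ·D_f = 15.8 × 0.5 = 7.9 kPa.
q_ult = c·N_c·s_c + q·N_q + 0.5·γ·B·N_γ·s_γ
     = 4 × 50.585 × 1.3 + 7.9 × 37.752 + 0.5 × 15.8 × 1.5 × 44.4 × 0.8
     = 263.04 + 298.24 + 420.91 = 982.2 kPa.

q_ult ≈ 980 kPa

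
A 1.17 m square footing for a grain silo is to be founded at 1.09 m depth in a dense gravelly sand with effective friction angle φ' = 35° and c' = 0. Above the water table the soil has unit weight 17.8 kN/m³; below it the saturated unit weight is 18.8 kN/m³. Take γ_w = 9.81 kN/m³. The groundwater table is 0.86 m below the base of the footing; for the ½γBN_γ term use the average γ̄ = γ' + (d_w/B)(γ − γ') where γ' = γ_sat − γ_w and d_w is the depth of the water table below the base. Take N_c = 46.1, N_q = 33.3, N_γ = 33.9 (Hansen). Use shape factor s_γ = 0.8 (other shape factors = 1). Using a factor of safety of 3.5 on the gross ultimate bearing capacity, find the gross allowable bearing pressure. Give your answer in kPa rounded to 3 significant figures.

q_all ≈ 255 kPa

q = γ·D_f = 17.8 × 1.09 = 19.402 kPa.
γ' = 8.99 kN/m³; averaging over the depth B below the base, γ̄ = γ' + (d_w/B)(γ − γ') = 15.466 kN/m³.
q·N_q = 19.402 × 33.3 = 646.09 kPa
0.5·γ·B·N_γ·s_γ = 0.5 × 15.466 × 1.17 × 33.9 × 0.8 = 245.37 kPa
q_ult = 646.09 + 245.37 = 891.45 kPa.
q_all = 891.45 / 3.5 = 254.7 kPa.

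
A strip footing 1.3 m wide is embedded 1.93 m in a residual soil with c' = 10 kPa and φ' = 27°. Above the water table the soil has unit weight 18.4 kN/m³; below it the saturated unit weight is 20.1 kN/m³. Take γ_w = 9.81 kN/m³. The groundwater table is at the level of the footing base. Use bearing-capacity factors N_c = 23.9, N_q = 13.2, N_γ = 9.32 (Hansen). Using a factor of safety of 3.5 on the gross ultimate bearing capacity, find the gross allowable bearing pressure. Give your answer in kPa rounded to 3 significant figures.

q_all ≈ 220 kPa

q = γ·D_f = 18.4 × 1.93 = 35.512 kPa.
For the ½γBN_γ term take γ' = 20.1 − 9.81 = 10.29 kN/m³ (soil below base is submerged).
c·N_c = 10 × 23.9 = 239 kPa
q·N_q = 35.512 × 13.2 = 468.76 kPa
0.5·γ·B·N_γ = 0.5 × 10.29 × 1.3 × 9.32 = 62.337 kPa
q_ult = 239 + 468.76 + 62.337 = 770.1 kPa.
q_all = 770.1 / 3.5 = 220.03 kPa.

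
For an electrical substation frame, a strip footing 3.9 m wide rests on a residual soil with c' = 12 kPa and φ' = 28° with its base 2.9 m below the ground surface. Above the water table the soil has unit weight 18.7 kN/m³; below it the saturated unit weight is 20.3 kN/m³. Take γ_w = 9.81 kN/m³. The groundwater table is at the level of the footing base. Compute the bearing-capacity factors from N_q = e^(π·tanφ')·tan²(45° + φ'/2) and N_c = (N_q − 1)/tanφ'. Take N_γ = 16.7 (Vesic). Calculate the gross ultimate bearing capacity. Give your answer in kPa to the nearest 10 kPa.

q_ult ≈ 1450 kPa

tan28° = 0.5317, so N_q = e^(π×0.5317)·tan²(59°) = 5.314 × 2.77 = 14.72.
N_c = (14.72 − 1)/tan28° = 25.8.
Effective surcharge at the founding depth q = γ·D_f = 18.7 × 2.9 = 54.23 kPa.
The water table coincides with the base, so in the self-weight term γ → γ' = 10.49 kN/m³.
q_ult = c·N_c + q·N_q + 0.5·γ·B·N_γ
     = 12 × 25.803 + 54.23 × 14.72 + 0.5 × 10.49 × 3.9 × 16.7
     = 309.64 + 798.26 + 341.61 = 1449.5 kPa.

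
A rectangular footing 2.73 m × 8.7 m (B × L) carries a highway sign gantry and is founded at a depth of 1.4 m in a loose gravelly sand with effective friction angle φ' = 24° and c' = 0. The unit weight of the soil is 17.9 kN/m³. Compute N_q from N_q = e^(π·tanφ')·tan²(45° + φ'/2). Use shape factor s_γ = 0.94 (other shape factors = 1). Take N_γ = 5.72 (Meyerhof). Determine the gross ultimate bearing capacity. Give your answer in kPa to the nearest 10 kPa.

q_ult ≈ 370 kPa

tan24° = 0.4452, so N_q = e^(π×0.4452)·tan²(57°) = 4.05 × 2.371 = 9.6.
Effective surcharge at the founding depth q = γ·D_f = 17.9 × 1.4 = 25.06 kPa.
q_ult = q·N_q + 0.5·γ·B·N_γ·s_γ
     = 25.06 × 9.6034 + 0.5 × 17.9 × 2.73 × 5.72 × 0.94
     = 240.66 + 131.37 = 372.04 kPa.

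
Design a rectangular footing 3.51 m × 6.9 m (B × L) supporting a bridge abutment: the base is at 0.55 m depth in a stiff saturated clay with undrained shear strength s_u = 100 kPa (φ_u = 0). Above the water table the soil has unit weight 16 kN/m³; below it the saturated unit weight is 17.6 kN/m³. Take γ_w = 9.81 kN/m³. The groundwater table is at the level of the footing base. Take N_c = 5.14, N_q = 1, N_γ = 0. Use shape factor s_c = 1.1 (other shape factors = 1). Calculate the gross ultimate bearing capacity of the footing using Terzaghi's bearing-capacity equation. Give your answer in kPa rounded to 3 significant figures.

Overburden at base level: q = 16 × 0.55 = 8.8 kPa.
Cohesion term c·N_c·s_c = 100 × 5.14 × 1.1 = 565.4 kPa; surcharge term q·N_q = 8.8 × 1 = 8.8 kPa.
q_ult = 565.4 + 8.8 = 574.2 kPa.

q_ult ≈ 574 kPa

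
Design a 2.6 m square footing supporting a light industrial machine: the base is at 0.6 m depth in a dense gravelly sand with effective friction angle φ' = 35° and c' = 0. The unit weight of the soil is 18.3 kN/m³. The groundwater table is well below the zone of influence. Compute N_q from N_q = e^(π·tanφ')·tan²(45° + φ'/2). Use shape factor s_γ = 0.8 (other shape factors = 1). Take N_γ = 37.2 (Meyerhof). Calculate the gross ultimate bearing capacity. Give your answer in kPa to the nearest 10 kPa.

tan35° = 0.7002, so N_q = e^(π×0.7002)·tan²(62.5°) = 9.023 × 3.69 = 33.3.
Overburden at base level: q = 18.3 × 0.6 = 10.98 kPa.
Surcharge term q·N_q = 10.98 × 33.296 = 365.59 kPa; self-weight term 0.5·γ·B·N_γ·s_γ = 0.5 × 18.3 × 2.6 × 37.2 × 0.8 = 707.99 kPa.
q_ult = 365.59 + 707.99 = 1073.6 kPa.

q_ult ≈ 1070 kPa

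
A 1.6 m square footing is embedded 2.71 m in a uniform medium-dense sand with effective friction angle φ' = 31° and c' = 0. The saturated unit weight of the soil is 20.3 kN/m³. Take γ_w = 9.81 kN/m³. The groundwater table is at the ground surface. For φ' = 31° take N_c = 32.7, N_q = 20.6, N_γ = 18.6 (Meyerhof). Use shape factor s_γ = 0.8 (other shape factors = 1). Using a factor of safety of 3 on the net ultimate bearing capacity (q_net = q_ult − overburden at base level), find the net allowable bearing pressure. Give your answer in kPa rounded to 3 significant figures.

Water table at ground surface, so effective unit weight γ' = 20.3 − 9.81 = 10.49 kN/m³ is used throughout; overburden q = 10.49 × 2.71 = 28.428 kPa; the same γ' applies in the ½γBN_γ term.
Surcharge term q·N_q = 28.428 × 20.6 = 585.61 kPa; self-weight term 0.5·γ·B·N_γ·s_γ = 0.5 × 10.49 × 1.6 × 18.6 × 0.8 = 124.87 kPa.
q_ult = 585.61 + 124.87 = 710.49 kPa.
q_net = 710.49 − 28.428 = 682.06 kPa.
q_all(net) = 682.06 / 3 = 227.35 kPa.

q_all(net) ≈ 227 kPa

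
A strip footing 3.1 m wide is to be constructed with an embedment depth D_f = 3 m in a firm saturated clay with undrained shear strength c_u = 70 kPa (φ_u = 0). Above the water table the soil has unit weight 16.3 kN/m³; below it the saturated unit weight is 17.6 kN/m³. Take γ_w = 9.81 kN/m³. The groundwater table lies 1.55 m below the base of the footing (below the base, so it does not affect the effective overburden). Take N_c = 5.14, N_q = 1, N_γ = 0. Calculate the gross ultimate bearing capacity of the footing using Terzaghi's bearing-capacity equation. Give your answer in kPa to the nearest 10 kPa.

q_ult ≈ 410 kPa

q = γ·D_f = 16.3 × 3 = 48.9 kPa.
c·N_c = 70 × 5.14 = 359.8 kPa
q·N_q = 48.9 × 1 = 48.9 kPa
q_ult = 359.8 + 48.9 = 408.7 kPa.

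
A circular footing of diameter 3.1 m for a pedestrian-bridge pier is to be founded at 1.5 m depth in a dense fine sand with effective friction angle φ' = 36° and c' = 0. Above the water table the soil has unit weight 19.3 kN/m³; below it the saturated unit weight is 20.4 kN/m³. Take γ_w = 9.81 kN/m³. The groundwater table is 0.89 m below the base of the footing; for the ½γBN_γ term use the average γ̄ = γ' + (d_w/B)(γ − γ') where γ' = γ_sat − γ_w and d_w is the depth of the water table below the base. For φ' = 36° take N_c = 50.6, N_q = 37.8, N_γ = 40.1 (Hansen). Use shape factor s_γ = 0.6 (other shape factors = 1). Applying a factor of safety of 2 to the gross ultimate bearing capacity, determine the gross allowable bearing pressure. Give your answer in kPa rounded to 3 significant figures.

q = γ·D_f = 19.3 × 1.5 = 28.95 kPa.
γ' = 10.59 kN/m³; averaging over the depth B below the base, γ̄ = γ' + (d_w/B)(γ − γ') = 13.091 kN/m³.
q·N_q = 28.95 × 37.8 = 1094.3 kPa
0.5·γ·B·N_γ·s_γ = 0.5 × 13.091 × 3.1 × 40.1 × 0.6 = 488.19 kPa
q_ult = 1094.3 + 488.19 = 1582.5 kPa.
q_all = q_ult / FS = 1582.5 / 2 = 791.25 kPa.

q_all ≈ 791 kPa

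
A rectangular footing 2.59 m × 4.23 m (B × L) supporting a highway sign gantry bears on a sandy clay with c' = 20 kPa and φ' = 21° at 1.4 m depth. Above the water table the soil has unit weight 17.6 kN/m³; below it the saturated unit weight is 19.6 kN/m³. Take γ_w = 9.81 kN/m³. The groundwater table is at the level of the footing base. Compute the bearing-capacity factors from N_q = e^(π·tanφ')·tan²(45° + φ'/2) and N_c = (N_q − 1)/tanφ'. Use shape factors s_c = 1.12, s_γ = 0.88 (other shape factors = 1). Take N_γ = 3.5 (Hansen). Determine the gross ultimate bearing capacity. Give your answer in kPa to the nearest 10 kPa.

q_ult ≈ 570 kPa

tan21° = 0.3839, so N_q = e^(π×0.3839)·tan²(55.5°) = 3.34 × 2.117 = 7.07.
N_c = (7.07 − 1)/tan21° = 15.81.
Overburden at base level: q = 17.6 × 1.4 = 24.64 kPa.
Below the base the soil is submerged, so the ½γBN_γ term uses γ' = 19.6 − 9.81 = 9.79 kN/m³.
Cohesion term c·N_c·s_c = 20 × 15.815 × 1.12 = 354.25 kPa; surcharge term q·N_q = 24.64 × 7.0708 = 174.22 kPa; self-weight term 0.5·γ·B·N_γ·s_γ = 0.5 × 9.79 × 2.59 × 3.5 × 0.88 = 39.048 kPa.
q_ult = 354.25 + 174.22 + 39.048 = 567.53 kPa.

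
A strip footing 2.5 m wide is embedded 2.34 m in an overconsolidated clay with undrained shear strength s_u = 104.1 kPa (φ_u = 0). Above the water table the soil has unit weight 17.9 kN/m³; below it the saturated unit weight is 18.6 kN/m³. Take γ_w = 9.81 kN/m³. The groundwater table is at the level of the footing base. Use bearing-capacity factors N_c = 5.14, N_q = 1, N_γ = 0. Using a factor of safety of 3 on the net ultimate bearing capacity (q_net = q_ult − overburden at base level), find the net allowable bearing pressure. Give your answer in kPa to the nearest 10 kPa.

q = γ·D_f = 17.9 × 2.34 = 41.886 kPa.
c·N_c = 104.1 × 5.14 = 535.07 kPa
q·N_q = 41.886 × 1 = 41.886 kPa
q_ult = 535.07 + 41.886 = 576.96 kPa.
q_net = 576.96 − 41.886 = 535.07 kPa.
q_all(net) = 535.07 / 3 = 178.36 kPa.

q_all(net) ≈ 180 kPa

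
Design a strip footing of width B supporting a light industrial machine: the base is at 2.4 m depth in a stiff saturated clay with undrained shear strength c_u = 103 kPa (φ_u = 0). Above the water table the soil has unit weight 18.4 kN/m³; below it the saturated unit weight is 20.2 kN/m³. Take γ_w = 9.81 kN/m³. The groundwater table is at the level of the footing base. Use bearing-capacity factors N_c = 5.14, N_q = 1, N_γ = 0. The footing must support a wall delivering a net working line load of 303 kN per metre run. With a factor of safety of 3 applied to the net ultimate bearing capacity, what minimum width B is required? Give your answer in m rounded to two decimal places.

Effective surcharge at the founding depth q = γ·D_f = 18.4 × 2.4 = 44.16 kPa.
q_ult = c·N_c + q·N_q
     = 103 × 5.14 + 44.16 × 1
     = 529.42 + 44.16 = 573.58 kPa.
For φ = 0 the ½γBN_γ term vanishes, so q_ult is independent of B. q_net = 573.58 − 44.16 = 529.42 kPa; q_all(net) = 529.42/3 = 176.47 kPa.
Required width B = w / q_all(net) = 303 / 176.47 = 1.717 m.

B = 1.72 m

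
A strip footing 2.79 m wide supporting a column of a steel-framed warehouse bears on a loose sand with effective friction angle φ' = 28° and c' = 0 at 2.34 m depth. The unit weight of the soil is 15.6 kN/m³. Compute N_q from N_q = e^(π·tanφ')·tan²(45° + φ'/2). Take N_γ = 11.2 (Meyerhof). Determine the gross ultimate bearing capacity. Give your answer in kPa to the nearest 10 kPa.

tan28° = 0.5317, so N_q = e^(π×0.5317)·tan²(59°) = 5.314 × 2.77 = 14.72.
Effective surcharge at the founding depth q = γ·D_f = 15.6 × 2.34 = 36.504 kPa.
q_ult = q·N_q + 0.5·γ·B·N_γ
     = 36.504 × 14.72 + 0.5 × 15.6 × 2.79 × 11.2
     = 537.33 + 243.73 = 781.07 kPa.

q_ult ≈ 780 kPa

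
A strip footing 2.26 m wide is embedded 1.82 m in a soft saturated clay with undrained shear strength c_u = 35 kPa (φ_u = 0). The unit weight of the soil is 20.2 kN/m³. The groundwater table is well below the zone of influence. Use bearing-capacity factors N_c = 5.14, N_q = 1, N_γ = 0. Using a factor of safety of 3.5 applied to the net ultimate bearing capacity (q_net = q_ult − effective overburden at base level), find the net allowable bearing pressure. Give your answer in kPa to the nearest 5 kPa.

Effective surcharge at the founding depth q = γ·D_f = 20.2 × 1.82 = 36.764 kPa.
q_ult = c·N_c + q·N_q
     = 35 × 5.14 + 36.764 × 1
     = 179.9 + 36.764 = 216.66 kPa.
Net ultimate: q_net = 216.66 − 36.764 = 179.9 kPa.
q_all(net) = 179.9 / 3.5 = 51.4 kPa.

q_all(net) ≈ 50 kPa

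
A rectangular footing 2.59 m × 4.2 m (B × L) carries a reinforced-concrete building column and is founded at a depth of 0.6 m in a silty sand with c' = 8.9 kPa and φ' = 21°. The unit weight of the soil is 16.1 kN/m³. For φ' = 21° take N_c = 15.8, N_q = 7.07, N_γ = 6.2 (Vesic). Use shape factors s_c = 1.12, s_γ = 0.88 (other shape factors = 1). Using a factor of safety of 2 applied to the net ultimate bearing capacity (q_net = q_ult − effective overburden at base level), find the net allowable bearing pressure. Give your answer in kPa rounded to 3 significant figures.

q_all(net) ≈ 165 kPa

Overburden at base level: q = 16.1 × 0.6 = 9.66 kPa.
Cohesion term c·N_c·s_c = 8.9 × 15.8 × 1.12 = 157.49 kPa; surcharge term q·N_q = 9.66 × 7.07 = 68.296 kPa; self-weight term 0.5·γ·B·N_γ·s_γ = 0.5 × 16.1 × 2.59 × 6.2 × 0.88 = 113.75 kPa.
q_ult = 157.49 + 68.296 + 113.75 = 339.55 kPa.
Net ultimate: q_net = 339.55 − 9.66 = 329.89 kPa.
q_all(net) = 329.89 / 2 = 164.94 kPa.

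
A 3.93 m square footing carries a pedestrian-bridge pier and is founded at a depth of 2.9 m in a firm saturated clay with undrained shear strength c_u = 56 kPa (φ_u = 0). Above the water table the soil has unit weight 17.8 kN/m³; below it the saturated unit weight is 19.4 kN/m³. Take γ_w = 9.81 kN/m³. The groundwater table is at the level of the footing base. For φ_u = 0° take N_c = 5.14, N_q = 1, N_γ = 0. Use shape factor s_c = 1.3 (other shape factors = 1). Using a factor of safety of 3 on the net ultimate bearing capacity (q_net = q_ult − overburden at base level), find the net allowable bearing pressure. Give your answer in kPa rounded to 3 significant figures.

q_all(net) ≈ 125 kPa

Overburden at base level: q = 17.8 × 2.9 = 51.62 kPa.
Cohesion term c·N_c·s_c = 56 × 5.14 × 1.3 = 374.19 kPa; surcharge term q·N_q = 51.62 × 1 = 51.62 kPa.
q_ult = 374.19 + 51.62 = 425.81 kPa.
q_net = 425.81 − 51.62 = 374.19 kPa.
q_all(net) = 374.19 / 3 = 124.73 kPa.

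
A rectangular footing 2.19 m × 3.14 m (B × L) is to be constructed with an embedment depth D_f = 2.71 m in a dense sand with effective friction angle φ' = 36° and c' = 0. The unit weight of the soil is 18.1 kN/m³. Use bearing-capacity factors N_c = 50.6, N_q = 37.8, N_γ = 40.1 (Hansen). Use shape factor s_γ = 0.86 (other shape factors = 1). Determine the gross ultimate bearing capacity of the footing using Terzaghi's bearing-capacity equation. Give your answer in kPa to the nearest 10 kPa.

q = γ·D_f = 18.1 × 2.71 = 49.051 kPa.
q·N_q = 49.051 × 37.8 = 1854.1 kPa
0.5·γ·B·N_γ·s_γ = 0.5 × 18.1 × 2.19 × 40.1 × 0.86 = 683.5 kPa
q_ult = 1854.1 + 683.5 = 2537.6 kPa.

q_ult ≈ 2540 kPa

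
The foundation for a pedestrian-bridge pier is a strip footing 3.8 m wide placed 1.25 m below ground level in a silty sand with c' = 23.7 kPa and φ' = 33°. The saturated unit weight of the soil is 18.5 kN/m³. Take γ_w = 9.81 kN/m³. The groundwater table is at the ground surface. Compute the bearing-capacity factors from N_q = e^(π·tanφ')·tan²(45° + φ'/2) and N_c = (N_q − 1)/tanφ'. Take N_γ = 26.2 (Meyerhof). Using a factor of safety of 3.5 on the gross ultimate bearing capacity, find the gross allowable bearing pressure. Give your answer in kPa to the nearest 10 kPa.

N_q = e^(π·tan33°)·tan²(61.5°) = 26.09; N_c = (N_q − 1)/tanφ' = 38.64.
Water table at ground surface, so effective unit weight γ' = 18.5 − 9.81 = 8.69 kN/m³ is used throughout; overburden q = 8.69 × 1.25 = 10.862 kPa; the same γ' applies in the ½γBN_γ term.
Cohesion term c·N_c = 23.7 × 38.638 = 915.73 kPa; surcharge term q·N_q = 10.862 × 26.092 = 283.42 kPa; self-weight term 0.5·γ·B·N_γ = 0.5 × 8.69 × 3.8 × 26.2 = 432.59 kPa.
q_ult = 915.73 + 283.42 + 432.59 = 1631.7 kPa.
q_all = 1631.7 / 3.5 = 466.21 kPa.

q_all ≈ 470 kPa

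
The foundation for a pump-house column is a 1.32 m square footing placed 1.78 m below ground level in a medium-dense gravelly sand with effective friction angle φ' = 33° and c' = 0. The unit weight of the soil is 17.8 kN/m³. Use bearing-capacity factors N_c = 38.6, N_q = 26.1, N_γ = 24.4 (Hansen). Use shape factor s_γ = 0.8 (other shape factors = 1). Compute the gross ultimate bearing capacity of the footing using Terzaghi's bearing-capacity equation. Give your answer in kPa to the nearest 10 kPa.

q_ult ≈ 1060 kPa

q = γ·D_f = 17.8 × 1.78 = 31.684 kPa.
q·N_q = 31.684 × 26.1 = 826.95 kPa
0.5·γ·B·N_γ·s_γ = 0.5 × 17.8 × 1.32 × 24.4 × 0.8 = 229.32 kPa
q_ult = 826.95 + 229.32 = 1056.3 kPa.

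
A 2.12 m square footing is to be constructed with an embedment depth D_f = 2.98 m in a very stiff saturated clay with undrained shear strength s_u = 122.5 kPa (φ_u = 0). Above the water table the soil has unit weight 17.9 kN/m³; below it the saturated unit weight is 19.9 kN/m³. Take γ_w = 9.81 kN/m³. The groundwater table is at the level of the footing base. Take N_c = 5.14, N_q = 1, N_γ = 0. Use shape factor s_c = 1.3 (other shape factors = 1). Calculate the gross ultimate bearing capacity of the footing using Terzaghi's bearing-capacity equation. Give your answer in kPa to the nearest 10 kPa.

Effective surcharge at the founding depth q = γ·D_f = 17.9 × 2.98 = 53.342 kPa.
q_ult = c·N_c·s_c + q·N_q
     = 122.5 × 5.14 × 1.3 + 53.342 × 1
     = 818.54 + 53.342 = 871.89 kPa.

q_ult ≈ 870 kPa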